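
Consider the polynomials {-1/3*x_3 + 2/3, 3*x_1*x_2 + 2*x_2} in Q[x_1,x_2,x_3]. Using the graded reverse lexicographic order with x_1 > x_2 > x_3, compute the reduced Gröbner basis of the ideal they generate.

G = {x_1*x_2 + 2/3*x_2, x_3 - 2}

Buchberger's algorithm terminates because the ascending chain of leading-term ideals stabilizes.

f_1 = -1/3*x_3 + 2/3, LT = x_3.
f_2 = 3*x_1*x_2 + 2*x_2, LT = x_1*x_2.

The S-polynomials (S(f_1,f_2)) all reduce to 0 modulo the current basis, so we have a Gröbner basis.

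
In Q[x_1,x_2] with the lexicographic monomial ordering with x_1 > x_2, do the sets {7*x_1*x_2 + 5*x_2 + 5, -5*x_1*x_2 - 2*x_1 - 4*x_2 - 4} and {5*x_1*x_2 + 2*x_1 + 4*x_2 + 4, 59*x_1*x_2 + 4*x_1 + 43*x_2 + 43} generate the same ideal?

Two ideals are equal iff their reduced Gröbner bases coincide (the reduced basis is unique for a fixed ordering).
Buchberger on the first generating set:
f_1 = 7*x_1*x_2 + 5*x_2 + 5, LT = x_1*x_2.
f_2 = -5*x_1*x_2 - 2*x_1 - 4*x_2 - 4, LT = x_1*x_2.

S(f_1,f_2): lcm = x_1*x_2. S = -2/5*x_1 - 3/35*x_2 - 3/35.
  leading term x_1: no divisor's leading term divides it; move -2/5*x_1 to the remainder.
  leading term x_2: no divisor's leading term divides it; move -3/35*x_2 to the remainder.
  leading term 1: no divisor's leading term divides it; move -3/35 to the remainder.
  remainder -2/5*x_1 - 3/35*x_2 - 3/35 ≠ 0; add g_3 = -2/5*x_1 - 3/35*x_2 - 3/35 to the basis.

S(f_1,g_3): lcm = x_1*x_2. S = -3/14*x_2**2 + 1/2*x_2 + 5/7.
  leading term x_2**2: no divisor's leading term divides it; move -3/14*x_2**2 to the remainder.
  leading term x_2: no divisor's leading term divides it; move 1/2*x_2 to the remainder.
  leading term 1: no divisor's leading term divides it; move 5/7 to the remainder.
  remainder -3/14*x_2**2 + 1/2*x_2 + 5/7 ≠ 0; add g_4 = -3/14*x_2**2 + 1/2*x_2 + 5/7 to the basis.

The other S-polynomials (S(f_2,g_3), S(f_1,g_4), S(f_2,g_4), S(g_3,g_4)) all reduce to 0 modulo the current basis, so we have a Gröbner basis.
Inter-reduce: drop elements whose leading term is divisible by another's, tail-reduce, and make monic.
Reduced Gröbner basis: {x_1 + 3/14*x_2 + 3/14, x_2**2 - 7/3*x_2 - 10/3}.

Buchberger on the second generating set:
h_1 = 5*x_1*x_2 + 2*x_1 + 4*x_2 + 4, LT = x_1*x_2.
h_2 = 59*x_1*x_2 + 4*x_1 + 43*x_2 + 43, LT = x_1*x_2.

S(h_1,h_2): lcm = x_1*x_2. S = 98/295*x_1 + 21/295*x_2 + 21/295.
  leading term x_1: no divisor's leading term divides it; move 98/295*x_1 to the remainder.
  leading term x_2: no divisor's leading term divides it; move 21/295*x_2 to the remainder.
  leading term 1: no divisor's leading term divides it; move 21/295 to the remainder.
  remainder 98/295*x_1 + 21/295*x_2 + 21/295 ≠ 0; add k_3 = 98/295*x_1 + 21/295*x_2 + 21/295 to the basis.

S(h_1,k_3): lcm = x_1*x_2. S = 2/5*x_1 - 3/14*x_2**2 + 41/70*x_2 + 4/5.
  leading term x_1: subtract (59/49)·k_3 from 2/5*x_1 - 3/14*x_2**2 + 41/70*x_2 + 4/5 → -3/14*x_2**2 + 1/2*x_2 + 5/7
  leading term x_2**2: no divisor's leading term divides it; move -3/14*x_2**2 to the remainder.
  leading term x_2: no divisor's leading term divides it; move 1/2*x_2 to the remainder.
  leading term 1: no divisor's leading term divides it; move 5/7 to the remainder.
  remainder -3/14*x_2**2 + 1/2*x_2 + 5/7 ≠ 0; add k_4 = -3/14*x_2**2 + 1/2*x_2 + 5/7 to the basis.

The other S-polynomials (S(h_2,k_3), S(h_1,k_4), S(h_2,k_4), S(k_3,k_4)) all reduce to 0 modulo the current basis, so we have a Gröbner basis.
Inter-reduce: drop elements whose leading term is divisible by another's, tail-reduce, and make monic.
Reduced Gröbner basis: {x_1 + 3/14*x_2 + 3/14, x_2**2 - 7/3*x_2 - 10/3}.

Same reduced basis, so the two generating sets span the same ideal.

Yes, the ideals are equal.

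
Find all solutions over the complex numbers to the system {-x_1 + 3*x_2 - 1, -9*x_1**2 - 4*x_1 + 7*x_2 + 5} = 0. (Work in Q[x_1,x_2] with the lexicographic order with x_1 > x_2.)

Compute a lex Gröbner basis by Buchberger's algorithm.
f_1 = -x_1 + 3*x_2 - 1, LT = x_1.
f_2 = -9*x_1**2 - 4*x_1 + 7*x_2 + 5, LT = x_1**2.

S(f_1,f_2): lcm = x_1**2. S = -3*x_1*x_2 + 5/9*x_1 + 7/9*x_2 + 5/9.
  leading term x_1*x_2: subtract (3*x_2)·f_1 from -3*x_1*x_2 + 5/9*x_1 + 7/9*x_2 + 5/9 → 5/9*x_1 - 9*x_2**2 + 34/9*x_2 + 5/9
  leading term x_1: subtract (-5/9)·f_1 from 5/9*x_1 - 9*x_2**2 + 34/9*x_2 + 5/9 → -9*x_2**2 + 49/9*x_2
  leading term x_2**2: no divisor's leading term divides it; move -9*x_2**2 to the remainder.
  leading term x_2: no divisor's leading term divides it; move 49/9*x_2 to the remainder.
  remainder -9*x_2**2 + 49/9*x_2 ≠ 0; add h_3 = -9*x_2**2 + 49/9*x_2 to the basis.

The other S-polynomials (S(f_1,h_3), S(f_2,h_3)) all reduce to 0 modulo the current basis, so we have a Gröbner basis.
Inter-reduce: drop elements whose leading term is divisible by another's, tail-reduce, and make monic.
Reduced Gröbner basis: {x_1 - 3*x_2 + 1, x_2**2 - 49/81*x_2}.

Elimination: the polynomial x_2**2 - 49/81*x_2 lies in the elimination ideal for x_2, so x_2 ∈ {0, 49/81}. For each such x_2, the remaining basis elements (now univariate) give the rest of the solution.
  x_2 = 0: the earlier basis element becomes x_1 + 1 = 0, giving x_1 = -1 — point (-1, 0).
  x_2 = 49/81: the earlier basis element becomes x_1 - 22/27 = 0, giving x_1 = 22/27 — point (22/27, 49/81).

{(-1, 0), (22/27, 49/81)}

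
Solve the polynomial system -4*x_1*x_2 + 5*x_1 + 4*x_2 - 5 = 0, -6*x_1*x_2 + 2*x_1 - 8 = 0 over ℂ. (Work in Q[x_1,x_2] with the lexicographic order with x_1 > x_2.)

Compute a lex Gröbner basis by Buchberger's algorithm.
f_1 = -4*x_1*x_2 + 5*x_1 + 4*x_2 - 5, LT = x_1*x_2.
f_2 = -6*x_1*x_2 + 2*x_1 - 8, LT = x_1*x_2.

S(f_1,f_2): lcm = x_1*x_2. S = -11/12*x_1 - x_2 - 1/12.
  leading term x_1: no divisor's leading term divides it; move -11/12*x_1 to the remainder.
  leading term x_2: no divisor's leading term divides it; move -x_2 to the remainder.
  leading term 1: no divisor's leading term divides it; move -1/12 to the remainder.
  remainder -11/12*x_1 - x_2 - 1/12 ≠ 0; add h_3 = -11/12*x_1 - x_2 - 1/12 to the basis.

S(f_1,h_3): lcm = x_1*x_2. S = -5/4*x_1 - 12/11*x_2**2 - 12/11*x_2 + 5/4.
  leading term x_1: subtract (15/11)·h_3 from -5/4*x_1 - 12/11*x_2**2 - 12/11*x_2 + 5/4 → -12/11*x_2**2 + 3/11*x_2 + 15/11
  leading term x_2**2: no divisor's leading term divides it; move -12/11*x_2**2 to the remainder.
  leading term x_2: no divisor's leading term divides it; move 3/11*x_2 to the remainder.
  leading term 1: no divisor's leading term divides it; move 15/11 to the remainder.
  remainder -12/11*x_2**2 + 3/11*x_2 + 15/11 ≠ 0; add h_4 = -12/11*x_2**2 + 3/11*x_2 + 15/11 to the basis.

S(f_2,h_3): lcm = x_1*x_2. S = -1/3*x_1 - 12/11*x_2**2 - 1/11*x_2 + 4/3.
  leading term x_1: subtract (4/11)·h_3 from -1/3*x_1 - 12/11*x_2**2 - 1/11*x_2 + 4/3 → -12/11*x_2**2 + 3/11*x_2 + 15/11
  leading term x_2**2: subtract (1)·h_4 from -12/11*x_2**2 + 3/11*x_2 + 15/11 → 0
  remainder 0.

S(f_1,h_4): lcm = x_1*x_2**2. S = -x_1*x_2 + 5/4*x_1 - x_2**2 + 5/4*x_2.
  leading term x_1*x_2: subtract (1/4)·f_1 from -x_1*x_2 + 5/4*x_1 - x_2**2 + 5/4*x_2 → -x_2**2 + 1/4*x_2 + 5/4
  leading term x_2**2: subtract (11/12)·h_4 from -x_2**2 + 1/4*x_2 + 5/4 → 0
  remainder 0.

S(f_2,h_4): lcm = x_1*x_2**2. S = -1/12*x_1*x_2 + 5/4*x_1 + 4/3*x_2.
  leading term x_1*x_2: subtract (1/48)·f_1 from -1/12*x_1*x_2 + 5/4*x_1 + 4/3*x_2 → 55/48*x_1 + 5/4*x_2 + 5/48
  leading term x_1: subtract (-5/4)·h_3 from 55/48*x_1 + 5/4*x_2 + 5/48 → 0
  remainder 0.

S(h_3,h_4): leading monomials are coprime, so the S-polynomial reduces to 0 (Buchberger's first criterion).
Every S-polynomial of the final basis reduces to 0, so we have a Gröbner basis.
Inter-reduce: drop elements whose leading term is divisible by another's, tail-reduce, and make monic.
Reduced Gröbner basis: {x_1 + 12/11*x_2 + 1/11, x_2**2 - 1/4*x_2 - 5/4}.

Since the basis is lex-ordered, x_2**2 - 1/4*x_2 - 5/4 is univariate in x_2. Its roots are {-1, 5/4}. Back-substituting each root into the other basis elements fixes the other coordinates.
  x_2 = -1: the earlier basis element becomes x_1 - 1 = 0, giving x_1 = 1 — point (1, -1).
  x_2 = 5/4: the earlier basis element becomes x_1 + 16/11 = 0, giving x_1 = -16/11 — point (-16/11, 5/4).

{(1, -1), (-16/11, 5/4)}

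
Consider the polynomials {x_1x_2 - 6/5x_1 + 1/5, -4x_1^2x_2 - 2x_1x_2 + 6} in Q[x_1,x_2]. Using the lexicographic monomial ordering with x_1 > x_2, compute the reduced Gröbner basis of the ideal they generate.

f_1 = x_1x_2 - 6/5x_1 + 1/5, LT = x_1x_2.
f_2 = -4x_1^2x_2 - 2x_1x_2 + 6, LT = x_1^2x_2.

S(f_1,f_2): lcm = x_1^2x_2. S = -6/5x_1^2 - 1/2x_1x_2 + 1/5x_1 + 3/2.
  reduce S modulo (f_1, f_2):
  remainder -6/5x_1^2 - 2/5x_1 + 8/5 ≠ 0; add g_3 = -6/5x_1^2 - 2/5x_1 + 8/5 to the basis.

S(f_1,g_3): lcm = x_1^2x_2. S = -6/5x_1^2 - 1/3x_1x_2 + 1/5x_1 + 4/3x_2.
  reduce S modulo (f_1, f_2, g_3):
  remainder 1/5x_1 + 4/3x_2 - 23/15 ≠ 0; add g_4 = 1/5x_1 + 4/3x_2 - 23/15 to the basis.

S(f_1,g_4): lcm = x_1x_2. S = -6/5x_1 - 20/3x_2^2 + 23/3x_2 + 1/5.
  reduce S modulo (f_1, f_2, g_3, g_4):
  remainder -20/3x_2^2 + 47/3x_2 - 9 ≠ 0; add g_5 = -20/3x_2^2 + 47/3x_2 - 9 to the basis.

The other S-polynomials (S(f_2,g_3), S(f_2,g_4), S(g_3,g_4), S(f_1,g_5), S(f_2,g_5), S(g_3,g_5), S(g_4,g_5)) all reduce to 0 modulo the current basis, so we have a Gröbner basis.
Inter-reduce: drop elements whose leading term is divisible by another's, tail-reduce, and make monic.

G = {x_1 + 20/3x_2 - 23/3, x_2^2 - 47/20x_2 + 27/20}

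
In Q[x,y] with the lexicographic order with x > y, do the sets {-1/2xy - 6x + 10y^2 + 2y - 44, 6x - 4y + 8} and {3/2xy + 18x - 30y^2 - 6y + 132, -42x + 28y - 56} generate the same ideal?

Yes, the ideals are equal.

For a fixed monomial order, each ideal has a unique reduced Gröbner basis; comparing bases decides equality.
Buchberger on the first generating set:
f_1 = -1/2xy - 6x + 10y^2 + 2y - 44, LT = xy.
f_2 = 6x - 4y + 8, LT = x.

S(f_1,f_2): lcm = xy. S = 12x - 58/3y^2 - 16/3y + 88.
  leading term x: subtract (2)·f_2 from 12x - 58/3y^2 - 16/3y + 88 → -58/3y^2 + 8/3y + 72
  leading term y^2: no divisor's leading term divides it; move -58/3y^2 to the remainder.
  leading term y: no divisor's leading term divides it; move 8/3y to the remainder.
  leading term 1: no divisor's leading term divides it; move 72 to the remainder.
  remainder -58/3y^2 + 8/3y + 72 ≠ 0; add g_3 = -58/3y^2 + 8/3y + 72 to the basis.

The other S-polynomials (S(f_1,g_3), S(f_2,g_3)) all reduce to 0 modulo the current basis, so we have a Gröbner basis.
Inter-reduce: drop elements whose leading term is divisible by another's, tail-reduce, and make monic.
Reduced Gröbner basis: {x - 2/3y + 4/3, y^2 - 4/29y - 108/29}.

Buchberger on the second generating set:
h_1 = 3/2xy + 18x - 30y^2 - 6y + 132, LT = xy.
h_2 = -42x + 28y - 56, LT = x.

S(h_1,h_2): lcm = xy. S = 12x - 58/3y^2 - 16/3y + 88.
  leading term x: subtract (-2/7)·h_2 from 12x - 58/3y^2 - 16/3y + 88 → -58/3y^2 + 8/3y + 72
  leading term y^2: no divisor's leading term divides it; move -58/3y^2 to the remainder.
  leading term y: no divisor's leading term divides it; move 8/3y to the remainder.
  leading term 1: no divisor's leading term divides it; move 72 to the remainder.
  remainder -58/3y^2 + 8/3y + 72 ≠ 0; add k_3 = -58/3y^2 + 8/3y + 72 to the basis.

The other S-polynomials (S(h_1,k_3), S(h_2,k_3)) all reduce to 0 modulo the current basis, so we have a Gröbner basis.
Inter-reduce: drop elements whose leading term is divisible by another's, tail-reduce, and make monic.
Reduced Gröbner basis: {x - 2/3y + 4/3, y^2 - 4/29y - 108/29}.

These coincide, so the ideals are equal.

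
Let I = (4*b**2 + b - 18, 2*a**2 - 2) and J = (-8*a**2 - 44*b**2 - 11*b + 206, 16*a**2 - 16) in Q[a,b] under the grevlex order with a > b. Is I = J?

Yes, the ideals are equal.

Equality of ideals is decidable: compute both reduced Gröbner bases (unique for the ordering) and check whether they agree.
Buchberger on the first generating set:
f_1 = 4*b**2 + b - 18, LT = b**2.
f_2 = 2*a**2 - 2, LT = a**2.

S(f_1,f_2): leading monomials are coprime, so the S-polynomial reduces to 0 (Buchberger's first criterion).
Every S-polynomial of the final basis reduces to 0, so we have a Gröbner basis.
Inter-reduce: drop elements whose leading term is divisible by another's, tail-reduce, and make monic.
Reduced Gröbner basis: {a**2 - 1, b**2 + 1/4*b - 9/2}.

Buchberger on the second generating set:
h_1 = -8*a**2 - 44*b**2 - 11*b + 206, LT = a**2.
h_2 = 16*a**2 - 16, LT = a**2.

S(h_1,h_2): lcm = a**2. S = 11/2*b**2 + 11/8*b - 99/4.
  leading term b**2: no divisor's leading term divides it; move 11/2*b**2 to the remainder.
  leading term b: no divisor's leading term divides it; move 11/8*b to the remainder.
  leading term 1: no divisor's leading term divides it; move -99/4 to the remainder.
  remainder 11/2*b**2 + 11/8*b - 99/4 ≠ 0; add k_3 = 11/2*b**2 + 11/8*b - 99/4 to the basis.

S(h_1,k_3): leading monomials are coprime, so the S-polynomial reduces to 0 (Buchberger's first criterion).
S(h_2,k_3): leading monomials are coprime, so the S-polynomial reduces to 0 (Buchberger's first criterion).
Every S-polynomial of the final basis reduces to 0, so we have a Gröbner basis.
Inter-reduce: drop elements whose leading term is divisible by another's, tail-reduce, and make monic.
Reduced Gröbner basis: {a**2 - 1, b**2 + 1/4*b - 9/2}.

Same reduced basis, so the two generating sets span the same ideal.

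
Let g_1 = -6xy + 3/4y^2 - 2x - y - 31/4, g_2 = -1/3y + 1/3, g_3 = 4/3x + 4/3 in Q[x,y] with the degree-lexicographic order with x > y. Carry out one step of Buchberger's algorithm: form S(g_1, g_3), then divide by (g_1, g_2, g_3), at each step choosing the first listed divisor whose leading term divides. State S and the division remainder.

lcm(LM(g_1), LM(g_3)) = xy.
S = (lcm/LT(g_1))·g_1 − (lcm/LT(g_3))·g_3 = -1/8y^2 + 1/3x - 5/6y + 31/24.
Reduce S modulo (g_1, g_2, g_3) in that order:
  leading term y^2: subtract (3/8y)·g_2 from -1/8y^2 + 1/3x - 5/6y + 31/24 → 1/3x - 23/24y + 31/24
  leading term x: subtract (1/4)·g_3 from 1/3x - 23/24y + 31/24 → -23/24y + 23/24
  leading term y: subtract (23/8)·g_2 from -23/24y + 23/24 → 0
The remainder is 0, so this S-polynomial contributes no new basis element.

S(g_1, g_3) = -1/8y^2 + 1/3x - 5/6y + 31/24; remainder on division = 0.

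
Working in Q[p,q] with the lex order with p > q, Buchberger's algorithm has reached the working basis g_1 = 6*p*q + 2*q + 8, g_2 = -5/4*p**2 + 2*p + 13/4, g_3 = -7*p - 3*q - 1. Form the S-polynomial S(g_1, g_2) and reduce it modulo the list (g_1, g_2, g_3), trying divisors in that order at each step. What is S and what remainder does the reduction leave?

lcm(LM(g_1), LM(g_2)) = p**2*q.
S = (lcm/LT(g_1))·g_1 − (lcm/LT(g_2))·g_2 = 29/15*p*q + 4/3*p + 13/5*q.
Reduce S modulo (g_1, g_2, g_3) in that order:
  leading term p*q: subtract (29/90)·g_1 from 29/15*p*q + 4/3*p + 13/5*q → 4/3*p + 88/45*q - 116/45
  leading term p: subtract (-4/21)·g_3 from 4/3*p + 88/45*q - 116/45 → 436/315*q - 872/315
  leading term q: no divisor's leading term divides it; move 436/315*q to the remainder.
  leading term 1: no divisor's leading term divides it; move -872/315 to the remainder.
The remainder 436/315*q - 872/315 is nonzero, so it would be added as the next basis element.

S(g_1, g_2) = 29/15*p*q + 4/3*p + 13/5*q; remainder on division = 436/315*q - 872/315.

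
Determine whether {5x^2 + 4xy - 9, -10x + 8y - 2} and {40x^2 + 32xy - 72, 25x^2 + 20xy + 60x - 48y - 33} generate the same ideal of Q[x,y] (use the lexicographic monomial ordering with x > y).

Yes, the ideals are equal.

Two ideals are equal iff their reduced Gröbner bases coincide (the reduced basis is unique for a fixed ordering).
Buchberger on the first generating set:
f_1 = 5x^2 + 4xy - 9, LT = x^2.
f_2 = -10x + 8y - 2, LT = x.

S(f_1,f_2): lcm = x^2. S = 8/5xy - 1/5x - 9/5.
  leading term xy: subtract (-4/25y)·f_2 from 8/5xy - 1/5x - 9/5 → -1/5x + 32/25y^2 - 8/25y - 9/5
  leading term x: subtract (1/50)·f_2 from -1/5x + 32/25y^2 - 8/25y - 9/5 → 32/25y^2 - 12/25y - 44/25
  leading term y^2: no divisor's leading term divides it; move 32/25y^2 to the remainder.
  leading term y: no divisor's leading term divides it; move -12/25y to the remainder.
  leading term 1: no divisor's leading term divides it; move -44/25 to the remainder.
  remainder 32/25y^2 - 12/25y - 44/25 ≠ 0; add g_3 = 32/25y^2 - 12/25y - 44/25 to the basis.

The other S-polynomials (S(f_1,g_3), S(f_2,g_3)) all reduce to 0 modulo the current basis, so we have a Gröbner basis.
Inter-reduce: drop elements whose leading term is divisible by another's, tail-reduce, and make monic.
Reduced Gröbner basis: {x - 4/5y + 1/5, y^2 - 3/8y - 11/8}.

Buchberger on the second generating set:
h_1 = 40x^2 + 32xy - 72, LT = x^2.
h_2 = 25x^2 + 20xy + 60x - 48y - 33, LT = x^2.

S(h_1,h_2): lcm = x^2. S = -12/5x + 48/25y - 12/25.
  leading term x: no divisor's leading term divides it; move -12/5x to the remainder.
  leading term y: no divisor's leading term divides it; move 48/25y to the remainder.
  leading term 1: no divisor's leading term divides it; move -12/25 to the remainder.
  remainder -12/5x + 48/25y - 12/25 ≠ 0; add k_3 = -12/5x + 48/25y - 12/25 to the basis.

S(h_1,k_3): lcm = x^2. S = 8/5xy - 1/5x - 9/5.
  leading term xy: subtract (-2/3y)·k_3 from 8/5xy - 1/5x - 9/5 → -1/5x + 32/25y^2 - 8/25y - 9/5
  leading term x: subtract (1/12)·k_3 from -1/5x + 32/25y^2 - 8/25y - 9/5 → 32/25y^2 - 12/25y - 44/25
  leading term y^2: no divisor's leading term divides it; move 32/25y^2 to the remainder.
  leading term y: no divisor's leading term divides it; move -12/25y to the remainder.
  leading term 1: no divisor's leading term divides it; move -44/25 to the remainder.
  remainder 32/25y^2 - 12/25y - 44/25 ≠ 0; add k_4 = 32/25y^2 - 12/25y - 44/25 to the basis.

The other S-polynomials (S(h_2,k_3), S(h_1,k_4), S(h_2,k_4), S(k_3,k_4)) all reduce to 0 modulo the current basis, so we have a Gröbner basis.
Inter-reduce: drop elements whose leading term is divisible by another's, tail-reduce, and make monic.
Reduced Gröbner basis: {x - 4/5y + 1/5, y^2 - 3/8y - 11/8}.

Same reduced basis, so the two generating sets span the same ideal.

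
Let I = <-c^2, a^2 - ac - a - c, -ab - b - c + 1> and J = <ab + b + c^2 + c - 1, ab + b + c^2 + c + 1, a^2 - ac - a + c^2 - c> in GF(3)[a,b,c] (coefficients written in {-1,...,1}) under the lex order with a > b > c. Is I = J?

No, the ideals differ.

Since reduced Gröbner bases are canonical representatives of ideals under a given ordering, it suffices to compute and compare them.
Buchberger on the first generating set:
f_1 = -c^2, LT = c^2.
f_2 = a^2 - ac - a - c, LT = a^2.
f_3 = -ab - b - c + 1, LT = ab.

S(f_2,f_3): lcm = a^2b. S = -abc + ab - ac + a - bc.
  reduce S modulo (f_1, f_2, f_3):
  remainder -ac + a - b + c + 1 ≠ 0; add g_4 = -ac + a - b + c + 1 to the basis.

S(f_1,g_4): lcm = ac^2. S = ac - bc + c^2 + c.
  reduce S modulo (f_1, f_2, f_3, g_4):
  remainder a - bc - b - c + 1 ≠ 0; add g_5 = a - bc - b - c + 1 to the basis.

S(f_3,g_4): lcm = abc. S = ab - b^2 - bc + b + c^2 - c.
  reduce S modulo (f_1, f_2, f_3, g_4, g_5):
  remainder -b^2 - bc + c + 1 ≠ 0; add g_6 = -b^2 - bc + c + 1 to the basis.

The other S-polynomials (S(f_1,f_2), S(f_1,f_3), S(f_2,g_4), S(f_1,g_5), S(f_2,g_5), S(f_3,g_5), S(g_4,g_5), S(f_1,g_6), S(f_2,g_6), S(f_3,g_6), S(g_4,g_6), S(g_5,g_6)) all reduce to 0 modulo the current basis, so we have a Gröbner basis.
Inter-reduce: drop elements whose leading term is divisible by another's, tail-reduce, and make monic.
Reduced Gröbner basis: {a - bc - b - c + 1, b^2 + bc - c - 1, c^2}.

Buchberger on the second generating set:
h_1 = ab + b + c^2 + c - 1, LT = ab.
h_2 = ab + b + c^2 + c + 1, LT = ab.
h_3 = a^2 - ac - a + c^2 - c, LT = a^2.

S(h_1,h_2): lcm = ab. S = 1.
  reduce S modulo (h_1, h_2, h_3):
  remainder 1 ≠ 0; add k_4 = 1 to the basis.

The other S-polynomials (S(h_1,h_3), S(h_2,h_3), S(h_1,k_4), S(h_2,k_4), S(h_3,k_4)) all reduce to 0 modulo the current basis, so we have a Gröbner basis.
Inter-reduce: drop elements whose leading term is divisible by another's, tail-reduce, and make monic.
Reduced Gröbner basis: {1}.

Since the reduced bases disagree, the two ideals are not the same.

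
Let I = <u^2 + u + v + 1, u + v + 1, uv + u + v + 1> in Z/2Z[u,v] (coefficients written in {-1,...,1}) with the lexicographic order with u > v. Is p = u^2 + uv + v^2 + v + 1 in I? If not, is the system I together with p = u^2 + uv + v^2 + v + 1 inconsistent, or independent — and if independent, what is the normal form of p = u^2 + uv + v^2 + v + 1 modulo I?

Adjoining u^2 + uv + v^2 + v + 1 makes the ideal the whole ring: the system is inconsistent.

First compute the reduced Gröbner basis of I by Buchberger's algorithm.
f_1 = u^2 + u + v + 1, LT = u^2.
f_2 = u + v + 1, LT = u.
f_3 = uv + u + v + 1, LT = uv.

S(f_1,f_2): lcm = u^2. S = uv + v + 1.
  reduce S modulo (f_1, f_2, f_3):
  remainder v^2 + 1 ≠ 0; add h_4 = v^2 + 1 to the basis.

S(f_2,f_3): lcm = uv. S = u + v^2 + 1.
  reduce S modulo (f_1, f_2, f_3, h_4):
  remainder v + 1 ≠ 0; add h_5 = v + 1 to the basis.

The other S-polynomials (S(f_1,f_3), S(f_1,h_4), S(f_2,h_4), S(f_3,h_4), S(f_1,h_5), S(f_2,h_5), S(f_3,h_5), S(h_4,h_5)) all reduce to 0 modulo the current basis, so we have a Gröbner basis.
Inter-reduce: drop elements whose leading term is divisible by another's, tail-reduce, and make monic.
Reduced Gröbner basis: {u, v + 1}.
Label its elements g_1 = u, g_2 = v + 1.

Reduce p = u^2 + uv + v^2 + v + 1 modulo G:
  leading term u^2: subtract (u)·g_1 from u^2 + uv + v^2 + v + 1 → uv + v^2 + v + 1
  leading term uv: subtract (v)·g_1 from uv + v^2 + v + 1 → v^2 + v + 1
  leading term v^2: subtract (v)·g_2 from v^2 + v + 1 → 1
  leading term 1: no divisor's leading term divides it; move 1 to the remainder.
  normal form = 1.
The normal form is nonzero, so p ∉ I. Since p minus its normal form lies in I, I + (p) = I + (r) where r = 1; decide whether this ideal is the whole ring.
Here r = 1 is a nonzero constant, hence a unit: 1 ∈ I + (p), the Gröbner basis of I + (p) is {1}, and the enlarged system has no common solution — adjoining p is inconsistent.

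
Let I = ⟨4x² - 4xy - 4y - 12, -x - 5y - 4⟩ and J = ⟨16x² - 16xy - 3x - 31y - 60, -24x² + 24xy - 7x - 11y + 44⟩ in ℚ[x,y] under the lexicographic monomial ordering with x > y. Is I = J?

Yes, the ideals are equal.

For a fixed monomial order, each ideal has a unique reduced Gröbner basis; comparing bases decides equality.
Buchberger on the first generating set:
f_1 = 4x² - 4xy - 4y - 12, LT = x².
f_2 = -x - 5y - 4, LT = x.

S(f_1,f_2): lcm = x². S = -6xy - 4x - y - 3.
  leading term xy: subtract (6y)·f_2 from -6xy - 4x - y - 3 → -4x + 30y² + 23y - 3
  leading term x: subtract (4)·f_2 from -4x + 30y² + 23y - 3 → 30y² + 43y + 13
  leading term y²: no divisor's leading term divides it; move 30y² to the remainder.
  leading term y: no divisor's leading term divides it; move 43y to the remainder.
  leading term 1: no divisor's leading term divides it; move 13 to the remainder.
  remainder 30y² + 43y + 13 ≠ 0; add g_3 = 30y² + 43y + 13 to the basis.

The other S-polynomials (S(f_1,g_3), S(f_2,g_3)) all reduce to 0 modulo the current basis, so we have a Gröbner basis.
Inter-reduce: drop elements whose leading term is divisible by another's, tail-reduce, and make monic.
Reduced Gröbner basis: {x + 5y + 4, y² + 43/30y + 13/30}.

Buchberger on the second generating set:
h_1 = 16x² - 16xy - 3x - 31y - 60, LT = x².
h_2 = -24x² + 24xy - 7x - 11y + 44, LT = x².

S(h_1,h_2): lcm = x². S = -23/48x - 115/48y - 23/12.
  leading term x: no divisor's leading term divides it; move -23/48x to the remainder.
  leading term y: no divisor's leading term divides it; move -115/48y to the remainder.
  leading term 1: no divisor's leading term divides it; move -23/12 to the remainder.
  remainder -23/48x - 115/48y - 23/12 ≠ 0; add k_3 = -23/48x - 115/48y - 23/12 to the basis.

S(h_1,k_3): lcm = x². S = -6xy - 67/16x - 31/16y - 15/4.
  leading term xy: subtract (288/23y)·k_3 from -6xy - 67/16x - 31/16y - 15/4 → -67/16x + 30y² + 353/16y - 15/4
  leading term x: subtract (201/23)·k_3 from -67/16x + 30y² + 353/16y - 15/4 → 30y² + 43y + 13
  leading term y²: no divisor's leading term divides it; move 30y² to the remainder.
  leading term y: no divisor's leading term divides it; move 43y to the remainder.
  leading term 1: no divisor's leading term divides it; move 13 to the remainder.
  remainder 30y² + 43y + 13 ≠ 0; add k_4 = 30y² + 43y + 13 to the basis.

The other S-polynomials (S(h_2,k_3), S(h_1,k_4), S(h_2,k_4), S(k_3,k_4)) all reduce to 0 modulo the current basis, so we have a Gröbner basis.
Inter-reduce: drop elements whose leading term is divisible by another's, tail-reduce, and make monic.
Reduced Gröbner basis: {x + 5y + 4, y² + 43/30y + 13/30}.

Same reduced basis, so the two generating sets span the same ideal.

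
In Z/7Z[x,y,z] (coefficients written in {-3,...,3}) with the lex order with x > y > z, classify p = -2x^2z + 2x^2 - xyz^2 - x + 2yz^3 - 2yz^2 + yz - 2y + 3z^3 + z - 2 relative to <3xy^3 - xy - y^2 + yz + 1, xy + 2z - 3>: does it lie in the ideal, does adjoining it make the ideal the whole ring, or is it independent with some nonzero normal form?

-2x^2z + 2x^2 - xyz^2 - x + 2yz^3 - 2yz^2 + yz - 2y + 3z^3 + z - 2 lies in I (it reduces to 0).

First compute the reduced Gröbner basis of I by Buchberger's algorithm.
f_1 = 3xy^3 - xy - y^2 + yz + 1, LT = xy^3.
f_2 = xy + 2z - 3, LT = xy.

S(f_1,f_2): lcm = xy^3. S = 2xy - 2y^2z - 2y^2 - 2yz - 2.
  reduce S modulo (f_1, f_2):
  remainder -2y^2z - 2y^2 - 2yz + 3z - 3 ≠ 0; add h_3 = -2y^2z - 2y^2 - 2yz + 3z - 3 to the basis.

S(f_2,h_3): lcm = xy^2z. S = -xy^2 - xyz - 2xz + 2x + 2yz^2 - 3yz.
  reduce S modulo (f_1, f_2, h_3):
  remainder -2xz + 2x + 2yz^2 - yz - 3y + 2z^2 - 3z ≠ 0; add h_4 = -2xz + 2x + 2yz^2 - yz - 3y + 2z^2 - 3z to the basis.

The other S-polynomials (S(f_1,h_3), S(f_1,h_4), S(f_2,h_4), S(h_3,h_4)) all reduce to 0 modulo the current basis, so we have a Gröbner basis.
Inter-reduce: drop elements whose leading term is divisible by another's, tail-reduce, and make monic.
Reduced Gröbner basis: {xy + 2z - 3, xz - x - yz^2 - 3yz - 2y - z^2 - 2z, y^2z + y^2 + yz + 2z - 2}.
Label its elements g_1 = xy + 2z - 3, g_2 = xz - x - yz^2 - 3yz - 2y - z^2 - 2z, g_3 = y^2z + y^2 + yz + 2z - 2.

Reduce p = -2x^2z + 2x^2 - xyz^2 - x + 2yz^3 - 2yz^2 + yz - 2y + 3z^3 + z - 2 modulo G:
  leading term x^2z: subtract (-2x)·g_2 from -2x^2z + 2x^2 - xyz^2 - x + 2yz^3 - 2yz^2 + yz - 2y + 3z^3 + z - 2 → -3xyz^2 + xyz + 3xy - 2xz^2 + 3xz - x + 2yz^3 - 2yz^2 + yz - 2y + 3z^3 + z - 2
  leading term xyz^2: subtract (-3z^2)·g_1 from -3xyz^2 + xyz + 3xy - 2xz^2 + 3xz - x + 2yz^3 - 2yz^2 + yz - 2y + 3z^3 + z - 2 → xyz + 3xy - 2xz^2 + 3xz - x + 2yz^3 - 2yz^2 + yz - 2y + 2z^3 - 2z^2 + z - 2
  leading term xyz: subtract (z)·g_1 from xyz + 3xy - 2xz^2 + 3xz - x + 2yz^3 - 2yz^2 + yz - 2y + 2z^3 - 2z^2 + z - 2 → 3xy - 2xz^2 + 3xz - x + 2yz^3 - 2yz^2 + yz - 2y + 2z^3 + 3z^2 - 3z - 2
  leading term xy: subtract (3)·g_1 from 3xy - 2xz^2 + 3xz - x + 2yz^3 - 2yz^2 + yz - 2y + 2z^3 + 3z^2 - 3z - 2 → -2xz^2 + 3xz - x + 2yz^3 - 2yz^2 + yz - 2y + 2z^3 + 3z^2 - 2z
  leading term xz^2: subtract (-2z)·g_2 from -2xz^2 + 3xz - x + 2yz^3 - 2yz^2 + yz - 2y + 2z^3 + 3z^2 - 2z → xz - x - yz^2 - 3yz - 2y - z^2 - 2z
  leading term xz: subtract (1)·g_2 from xz - x - yz^2 - 3yz - 2y - z^2 - 2z → 0
  normal form = 0.
Since the normal form is 0, p ∈ I.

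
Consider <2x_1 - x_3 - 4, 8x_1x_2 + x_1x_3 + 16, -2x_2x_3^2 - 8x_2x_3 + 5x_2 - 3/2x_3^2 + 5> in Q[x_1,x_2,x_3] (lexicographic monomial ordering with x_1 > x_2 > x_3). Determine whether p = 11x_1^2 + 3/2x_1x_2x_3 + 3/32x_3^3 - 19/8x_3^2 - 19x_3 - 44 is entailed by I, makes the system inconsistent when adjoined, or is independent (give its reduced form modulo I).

11x_1^2 + 3/2x_1x_2x_3 + 3/32x_3^3 - 19/8x_3^2 - 19x_3 - 44 lies in I (it reduces to 0).

First compute the reduced Gröbner basis of I by Buchberger's algorithm.
f_1 = 2x_1 - x_3 - 4, LT = x_1.
f_2 = 8x_1x_2 + x_1x_3 + 16, LT = x_1x_2.
f_3 = -2x_2x_3^2 - 8x_2x_3 + 5x_2 - 3/2x_3^2 + 5, LT = x_2x_3^2.

S(f_1,f_2): lcm = x_1x_2. S = -1/8x_1x_3 - 1/2x_2x_3 - 2x_2 - 2.
  leading term x_1x_3: subtract (-1/16x_3)·f_1 from -1/8x_1x_3 - 1/2x_2x_3 - 2x_2 - 2 → -1/2x_2x_3 - 2x_2 - 1/16x_3^2 - 1/4x_3 - 2
  leading term x_2x_3: no divisor's leading term divides it; move -1/2x_2x_3 to the remainder.
  leading term x_2: no divisor's leading term divides it; move -2x_2 to the remainder.
  leading term x_3^2: no divisor's leading term divides it; move -1/16x_3^2 to the remainder.
  leading term x_3: no divisor's leading term divides it; move -1/4x_3 to the remainder.
  leading term 1: no divisor's leading term divides it; move -2 to the remainder.
  remainder -1/2x_2x_3 - 2x_2 - 1/16x_3^2 - 1/4x_3 - 2 ≠ 0; add h_4 = -1/2x_2x_3 - 2x_2 - 1/16x_3^2 - 1/4x_3 - 2 to the basis.

S(f_2,f_3): lcm = x_1x_2x_3^2. S = -4x_1x_2x_3 + 5/2x_1x_2 + 1/8x_1x_3^3 - 3/4x_1x_3^2 + 5/2x_1 + 2x_3^2.
  leading term x_1x_2x_3: subtract (-2x_2x_3)·f_1 from -4x_1x_2x_3 + 5/2x_1x_2 + 1/8x_1x_3^3 - 3/4x_1x_3^2 + 5/2x_1 + 2x_3^2 → 5/2x_1x_2 + 1/8x_1x_3^3 - 3/4x_1x_3^2 + 5/2x_1 - 2x_2x_3^2 - 8x_2x_3 + 2x_3^2
  leading term x_1x_2: subtract (5/4x_2)·f_1 from 5/2x_1x_2 + 1/8x_1x_3^3 - 3/4x_1x_3^2 + 5/2x_1 - 2x_2x_3^2 - 8x_2x_3 + 2x_3^2 → 1/8x_1x_3^3 - 3/4x_1x_3^2 + 5/2x_1 - 2x_2x_3^2 - 27/4x_2x_3 + 5x_2 + 2x_3^2
  leading term x_1x_3^3: subtract (1/16x_3^3)·f_1 from 1/8x_1x_3^3 - 3/4x_1x_3^2 + 5/2x_1 - 2x_2x_3^2 - 27/4x_2x_3 + 5x_2 + 2x_3^2 → -3/4x_1x_3^2 + 5/2x_1 - 2x_2x_3^2 - 27/4x_2x_3 + 5x_2 + 1/16x_3^4 + 1/4x_3^3 + 2x_3^2
  leading term x_1x_3^2: subtract (-3/8x_3^2)·f_1 from -3/4x_1x_3^2 + 5/2x_1 - 2x_2x_3^2 - 27/4x_2x_3 + 5x_2 + 1/16x_3^4 + 1/4x_3^3 + 2x_3^2 → 5/2x_1 - 2x_2x_3^2 - 27/4x_2x_3 + 5x_2 + 1/16x_3^4 - 1/8x_3^3 + 1/2x_3^2
  leading term x_1: subtract (5/4)·f_1 from 5/2x_1 - 2x_2x_3^2 - 27/4x_2x_3 + 5x_2 + 1/16x_3^4 - 1/8x_3^3 + 1/2x_3^2 → -2x_2x_3^2 - 27/4x_2x_3 + 5x_2 + 1/16x_3^4 - 1/8x_3^3 + 1/2x_3^2 + 5/4x_3 + 5
  leading term x_2x_3^2: subtract (1)·f_3 from -2x_2x_3^2 - 27/4x_2x_3 + 5x_2 + 1/16x_3^4 - 1/8x_3^3 + 1/2x_3^2 + 5/4x_3 + 5 → 5/4x_2x_3 + 1/16x_3^4 - 1/8x_3^3 + 2x_3^2 + 5/4x_3
  leading term x_2x_3: subtract (-5/2)·h_4 from 5/4x_2x_3 + 1/16x_3^4 - 1/8x_3^3 + 2x_3^2 + 5/4x_3 → -5x_2 + 1/16x_3^4 - 1/8x_3^3 + 59/32x_3^2 + 5/8x_3 - 5
  leading term x_2: no divisor's leading term divides it; move -5x_2 to the remainder.
  leading term x_3^4: no divisor's leading term divides it; move 1/16x_3^4 to the remainder.
  leading term x_3^3: no divisor's leading term divides it; move -1/8x_3^3 to the remainder.
  leading term x_3^2: no divisor's leading term divides it; move 59/32x_3^2 to the remainder.
  leading term x_3: no divisor's leading term divides it; move 5/8x_3 to the remainder.
  leading term 1: no divisor's leading term divides it; move -5 to the remainder.
  remainder -5x_2 + 1/16x_3^4 - 1/8x_3^3 + 59/32x_3^2 + 5/8x_3 - 5 ≠ 0; add h_5 = -5x_2 + 1/16x_3^4 - 1/8x_3^3 + 59/32x_3^2 + 5/8x_3 - 5 to the basis.

S(f_3,h_4): lcm = x_2x_3^2. S = -5/2x_2 - 1/8x_3^3 + 1/4x_3^2 - 4x_3 - 5/2.
  leading term x_2: subtract (1/2)·h_5 from -5/2x_2 - 1/8x_3^3 + 1/4x_3^2 - 4x_3 - 5/2 → -1/32x_3^4 - 1/16x_3^3 - 43/64x_3^2 - 69/16x_3
  leading term x_3^4: no divisor's leading term divides it; move -1/32x_3^4 to the remainder.
  leading term x_3^3: no divisor's leading term divides it; move -1/16x_3^3 to the remainder.
  leading term x_3^2: no divisor's leading term divides it; move -43/64x_3^2 to the remainder.
  leading term x_3: no divisor's leading term divides it; move -69/16x_3 to the remainder.
  remainder -1/32x_3^4 - 1/16x_3^3 - 43/64x_3^2 - 69/16x_3 ≠ 0; add h_6 = -1/32x_3^4 - 1/16x_3^3 - 43/64x_3^2 - 69/16x_3 to the basis.

The other S-polynomials (S(f_1,f_3), S(f_1,h_4), S(f_2,h_4), S(f_1,h_5), S(f_2,h_5), S(f_3,h_5), S(h_4,h_5), S(f_1,h_6), S(f_2,h_6), S(f_3,h_6), S(h_4,h_6), S(h_5,h_6)) all reduce to 0 modulo the current basis, so we have a Gröbner basis.
Inter-reduce: drop elements whose leading term is divisible by another's, tail-reduce, and make monic.
Reduced Gröbner basis: {x_1 - 1/2x_3 - 2, x_2 + 1/20x_3^3 - 1/10x_3^2 + 8/5x_3 + 1, x_3^4 + 2x_3^3 + 43/2x_3^2 + 138x_3}.
Label its elements g_1 = x_1 - 1/2x_3 - 2, g_2 = x_2 + 1/20x_3^3 - 1/10x_3^2 + 8/5x_3 + 1, g_3 = x_3^4 + 2x_3^3 + 43/2x_3^2 + 138x_3.

Reduce p = 11x_1^2 + 3/2x_1x_2x_3 + 3/32x_3^3 - 19/8x_3^2 - 19x_3 - 44 modulo G:
  leading term x_1^2: subtract (11x_1)·g_1 from 11x_1^2 + 3/2x_1x_2x_3 + 3/32x_3^3 - 19/8x_3^2 - 19x_3 - 44 → 3/2x_1x_2x_3 + 11/2x_1x_3 + 22x_1 + 3/32x_3^3 - 19/8x_3^2 - 19x_3 - 44
  leading term x_1x_2x_3: subtract (3/2x_2x_3)·g_1 from 3/2x_1x_2x_3 + 11/2x_1x_3 + 22x_1 + 3/32x_3^3 - 19/8x_3^2 - 19x_3 - 44 → 11/2x_1x_3 + 22x_1 + 3/4x_2x_3^2 + 3x_2x_3 + 3/32x_3^3 - 19/8x_3^2 - 19x_3 - 44
  leading term x_1x_3: subtract (11/2x_3)·g_1 from 11/2x_1x_3 + 22x_1 + 3/4x_2x_3^2 + 3x_2x_3 + 3/32x_3^3 - 19/8x_3^2 - 19x_3 - 44 → 22x_1 + 3/4x_2x_3^2 + 3x_2x_3 + 3/32x_3^3 + 3/8x_3^2 - 8x_3 - 44
  leading term x_1: subtract (22)·g_1 from 22x_1 + 3/4x_2x_3^2 + 3x_2x_3 + 3/32x_3^3 + 3/8x_3^2 - 8x_3 - 44 → 3/4x_2x_3^2 + 3x_2x_3 + 3/32x_3^3 + 3/8x_3^2 + 3x_3
  leading term x_2x_3^2: subtract (3/4x_3^2)·g_2 from 3/4x_2x_3^2 + 3x_2x_3 + 3/32x_3^3 + 3/8x_3^2 + 3x_3 → 3x_2x_3 - 3/80x_3^5 + 3/40x_3^4 - 177/160x_3^3 - 3/8x_3^2 + 3x_3
  leading term x_2x_3: subtract (3x_3)·g_2 from 3x_2x_3 - 3/80x_3^5 + 3/40x_3^4 - 177/160x_3^3 - 3/8x_3^2 + 3x_3 → -3/80x_3^5 - 3/40x_3^4 - 129/160x_3^3 - 207/40x_3^2
  leading term x_3^5: subtract (-3/80x_3)·g_3 from -3/80x_3^5 - 3/40x_3^4 - 129/160x_3^3 - 207/40x_3^2 → 0
  normal form = 0.
Since the normal form is 0, p ∈ I.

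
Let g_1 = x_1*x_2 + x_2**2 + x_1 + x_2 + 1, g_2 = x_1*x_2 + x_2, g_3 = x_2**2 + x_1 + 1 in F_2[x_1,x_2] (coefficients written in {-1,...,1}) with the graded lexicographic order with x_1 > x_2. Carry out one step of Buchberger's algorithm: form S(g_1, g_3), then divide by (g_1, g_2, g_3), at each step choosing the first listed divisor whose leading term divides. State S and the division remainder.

lcm(LM(g_1), LM(g_3)) = x_1*x_2**2.
S = (lcm/LT(g_1))·g_1 − (lcm/LT(g_3))·g_3 = x_2**3 + x_1**2 + x_1*x_2 + x_2**2 + x_1 + x_2.
Reduce S modulo (g_1, g_2, g_3) in that order:
  leading term x_2**3: subtract (x_2)·g_3 from x_2**3 + x_1**2 + x_1*x_2 + x_2**2 + x_1 + x_2 → x_1**2 + x_2**2 + x_1
  leading term x_1**2: no divisor's leading term divides it; move x_1**2 to the remainder.
  leading term x_2**2: subtract (1)·g_3 from x_2**2 + x_1 → 1
  leading term 1: no divisor's leading term divides it; move 1 to the remainder.
The remainder x_1**2 + 1 is nonzero, so it would be added as the next basis element.

S(g_1, g_3) = x_2**3 + x_1**2 + x_1*x_2 + x_2**2 + x_1 + x_2; remainder on division = x_1**2 + 1.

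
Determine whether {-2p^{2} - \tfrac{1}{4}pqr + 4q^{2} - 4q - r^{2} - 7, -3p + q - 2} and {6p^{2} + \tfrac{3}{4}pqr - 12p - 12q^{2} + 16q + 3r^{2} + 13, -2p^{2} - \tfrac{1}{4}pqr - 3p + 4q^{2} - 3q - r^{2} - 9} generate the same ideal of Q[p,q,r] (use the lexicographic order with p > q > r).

Yes, the ideals are equal.

Equality of ideals is decidable: compute both reduced Gröbner bases (unique for the ordering) and check whether they agree.
Buchberger on the first generating set:
f_1 = -2p^{2} - \tfrac{1}{4}pqr + 4q^{2} - 4q - r^{2} - 7, LT = p^{2}.
f_2 = -3p + q - 2, LT = p.

S(f_1,f_2): lcm = p^{2}. S = \tfrac{1}{8}pqr + \tfrac{1}{3}pq - \tfrac{2}{3}p - 2q^{2} + 2q + \tfrac{1}{2}r^{2} + \tfrac{7}{2}.
  leading term pqr: subtract (-\tfrac{1}{24}qr)·f_2 from \tfrac{1}{8}pqr + \tfrac{1}{3}pq - \tfrac{2}{3}p - 2q^{2} + 2q + \tfrac{1}{2}r^{2} + \tfrac{7}{2} → \tfrac{1}{3}pq - \tfrac{2}{3}p + \tfrac{1}{24}q^{2}r - 2q^{2} - \tfrac{1}{12}qr + 2q + \tfrac{1}{2}r^{2} + \tfrac{7}{2}
  leading term pq: subtract (-\tfrac{1}{9}q)·f_2 from \tfrac{1}{3}pq - \tfrac{2}{3}p + \tfrac{1}{24}q^{2}r - 2q^{2} - \tfrac{1}{12}qr + 2q + \tfrac{1}{2}r^{2} + \tfrac{7}{2} → -\tfrac{2}{3}p + \tfrac{1}{24}q^{2}r - \tfrac{17}{9}q^{2} - \tfrac{1}{12}qr + \tfrac{16}{9}q + \tfrac{1}{2}r^{2} + \tfrac{7}{2}
  leading term p: subtract (\tfrac{2}{9})·f_2 from -\tfrac{2}{3}p + \tfrac{1}{24}q^{2}r - \tfrac{17}{9}q^{2} - \tfrac{1}{12}qr + \tfrac{16}{9}q + \tfrac{1}{2}r^{2} + \tfrac{7}{2} → \tfrac{1}{24}q^{2}r - \tfrac{17}{9}q^{2} - \tfrac{1}{12}qr + \tfrac{14}{9}q + \tfrac{1}{2}r^{2} + \tfrac{71}{18}
  leading term q^{2}r: no divisor's leading term divides it; move \tfrac{1}{24}q^{2}r to the remainder.
  leading term q^{2}: no divisor's leading term divides it; move -\tfrac{17}{9}q^{2} to the remainder.
  leading term qr: no divisor's leading term divides it; move -\tfrac{1}{12}qr to the remainder.
  leading term q: no divisor's leading term divides it; move \tfrac{14}{9}q to the remainder.
  leading term r^{2}: no divisor's leading term divides it; move \tfrac{1}{2}r^{2} to the remainder.
  leading term 1: no divisor's leading term divides it; move \tfrac{71}{18} to the remainder.
  remainder \tfrac{1}{24}q^{2}r - \tfrac{17}{9}q^{2} - \tfrac{1}{12}qr + \tfrac{14}{9}q + \tfrac{1}{2}r^{2} + \tfrac{71}{18} ≠ 0; add g_3 = \tfrac{1}{24}q^{2}r - \tfrac{17}{9}q^{2} - \tfrac{1}{12}qr + \tfrac{14}{9}q + \tfrac{1}{2}r^{2} + \tfrac{71}{18} to the basis.

The other S-polynomials (S(f_1,g_3), S(f_2,g_3)) all reduce to 0 modulo the current basis, so we have a Gröbner basis.
Inter-reduce: drop elements whose leading term is divisible by another's, tail-reduce, and make monic.
Reduced Gröbner basis: {p - \tfrac{1}{3}q + \tfrac{2}{3}, q^{2}r - \tfrac{136}{3}q^{2} - 2qr + \tfrac{112}{3}q + 12r^{2} + \tfrac{284}{3}}.

Buchberger on the second generating set:
h_1 = 6p^{2} + \tfrac{3}{4}pqr - 12p - 12q^{2} + 16q + 3r^{2} + 13, LT = p^{2}.
h_2 = -2p^{2} - \tfrac{1}{4}pqr - 3p + 4q^{2} - 3q - r^{2} - 9, LT = p^{2}.

S(h_1,h_2): lcm = p^{2}. S = -\tfrac{7}{2}p + \tfrac{7}{6}q - \tfrac{7}{3}.
  leading term p: no divisor's leading term divides it; move -\tfrac{7}{2}p to the remainder.
  leading term q: no divisor's leading term divides it; move \tfrac{7}{6}q to the remainder.
  leading term 1: no divisor's leading term divides it; move -\tfrac{7}{3} to the remainder.
  remainder -\tfrac{7}{2}p + \tfrac{7}{6}q - \tfrac{7}{3} ≠ 0; add k_3 = -\tfrac{7}{2}p + \tfrac{7}{6}q - \tfrac{7}{3} to the basis.

S(h_1,k_3): lcm = p^{2}. S = \tfrac{1}{8}pqr + \tfrac{1}{3}pq - \tfrac{8}{3}p - 2q^{2} + \tfrac{8}{3}q + \tfrac{1}{2}r^{2} + \tfrac{13}{6}.
  leading term pqr: subtract (-\tfrac{1}{28}qr)·k_3 from \tfrac{1}{8}pqr + \tfrac{1}{3}pq - \tfrac{8}{3}p - 2q^{2} + \tfrac{8}{3}q + \tfrac{1}{2}r^{2} + \tfrac{13}{6} → \tfrac{1}{3}pq - \tfrac{8}{3}p + \tfrac{1}{24}q^{2}r - 2q^{2} - \tfrac{1}{12}qr + \tfrac{8}{3}q + \tfrac{1}{2}r^{2} + \tfrac{13}{6}
  leading term pq: subtract (-\tfrac{2}{21}q)·k_3 from \tfrac{1}{3}pq - \tfrac{8}{3}p + \tfrac{1}{24}q^{2}r - 2q^{2} - \tfrac{1}{12}qr + \tfrac{8}{3}q + \tfrac{1}{2}r^{2} + \tfrac{13}{6} → -\tfrac{8}{3}p + \tfrac{1}{24}q^{2}r - \tfrac{17}{9}q^{2} - \tfrac{1}{12}qr + \tfrac{22}{9}q + \tfrac{1}{2}r^{2} + \tfrac{13}{6}
  leading term p: subtract (\tfrac{16}{21})·k_3 from -\tfrac{8}{3}p + \tfrac{1}{24}q^{2}r - \tfrac{17}{9}q^{2} - \tfrac{1}{12}qr + \tfrac{22}{9}q + \tfrac{1}{2}r^{2} + \tfrac{13}{6} → \tfrac{1}{24}q^{2}r - \tfrac{17}{9}q^{2} - \tfrac{1}{12}qr + \tfrac{14}{9}q + \tfrac{1}{2}r^{2} + \tfrac{71}{18}
  leading term q^{2}r: no divisor's leading term divides it; move \tfrac{1}{24}q^{2}r to the remainder.
  leading term q^{2}: no divisor's leading term divides it; move -\tfrac{17}{9}q^{2} to the remainder.
  leading term qr: no divisor's leading term divides it; move -\tfrac{1}{12}qr to the remainder.
  leading term q: no divisor's leading term divides it; move \tfrac{14}{9}q to the remainder.
  leading term r^{2}: no divisor's leading term divides it; move \tfrac{1}{2}r^{2} to the remainder.
  leading term 1: no divisor's leading term divides it; move \tfrac{71}{18} to the remainder.
  remainder \tfrac{1}{24}q^{2}r - \tfrac{17}{9}q^{2} - \tfrac{1}{12}qr + \tfrac{14}{9}q + \tfrac{1}{2}r^{2} + \tfrac{71}{18} ≠ 0; add k_4 = \tfrac{1}{24}q^{2}r - \tfrac{17}{9}q^{2} - \tfrac{1}{12}qr + \tfrac{14}{9}q + \tfrac{1}{2}r^{2} + \tfrac{71}{18} to the basis.

The other S-polynomials (S(h_2,k_3), S(h_1,k_4), S(h_2,k_4), S(k_3,k_4)) all reduce to 0 modulo the current basis, so we have a Gröbner basis.
Inter-reduce: drop elements whose leading term is divisible by another's, tail-reduce, and make monic.
Reduced Gröbner basis: {p - \tfrac{1}{3}q + \tfrac{2}{3}, q^{2}r - \tfrac{136}{3}q^{2} - 2qr + \tfrac{112}{3}q + 12r^{2} + \tfrac{284}{3}}.

The two bases agree; hence the ideals are identical.
The choice of monomial ordering does not affect the verdict — as long as both bases are computed under the same ordering, their equality decides ideal equality.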